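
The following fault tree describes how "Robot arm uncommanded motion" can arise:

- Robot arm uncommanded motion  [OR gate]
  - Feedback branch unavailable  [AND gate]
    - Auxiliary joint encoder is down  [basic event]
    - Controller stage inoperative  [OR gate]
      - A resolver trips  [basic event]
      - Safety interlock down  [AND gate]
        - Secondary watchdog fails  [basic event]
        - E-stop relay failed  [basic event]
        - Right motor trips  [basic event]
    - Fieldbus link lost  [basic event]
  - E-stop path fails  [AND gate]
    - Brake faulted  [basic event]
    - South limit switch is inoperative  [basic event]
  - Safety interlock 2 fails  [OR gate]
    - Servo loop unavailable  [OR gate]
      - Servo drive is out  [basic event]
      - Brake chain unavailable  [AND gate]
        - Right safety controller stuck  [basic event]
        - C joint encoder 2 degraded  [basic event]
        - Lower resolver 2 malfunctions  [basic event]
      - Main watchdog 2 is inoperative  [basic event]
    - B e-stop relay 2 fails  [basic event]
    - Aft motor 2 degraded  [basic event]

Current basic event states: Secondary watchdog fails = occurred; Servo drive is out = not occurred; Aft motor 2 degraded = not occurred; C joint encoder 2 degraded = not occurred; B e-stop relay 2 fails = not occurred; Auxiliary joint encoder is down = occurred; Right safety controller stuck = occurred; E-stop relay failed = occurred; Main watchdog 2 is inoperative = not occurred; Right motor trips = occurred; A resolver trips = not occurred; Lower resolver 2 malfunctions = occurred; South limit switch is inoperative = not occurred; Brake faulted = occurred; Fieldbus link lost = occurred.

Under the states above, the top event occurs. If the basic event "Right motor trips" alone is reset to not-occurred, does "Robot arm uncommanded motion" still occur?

Counterfactual: set "Right motor trips" to not occurred.
Safety interlock down [AND]: Secondary watchdog fails=occurs, E-stop relay failed=occurs, Right motor trips=not → not all inputs occur → does not occur.
Controller stage inoperative [OR]: A resolver trips=not, Safety interlock down=not → no input occurs → does not occur.
Feedback branch unavailable [AND]: Auxiliary joint encoder is down=occurs, Controller stage inoperative=not, Fieldbus link lost=occurs → not all inputs occur → does not occur.
E-stop path fails [AND]: Brake faulted=occurs, South limit switch is inoperative=not → not all inputs occur → does not occur.
Brake chain unavailable [AND]: Right safety controller stuck=occurs, C joint encoder 2 degraded=not, Lower resolver 2 malfunctions=occurs → not all inputs occur → does not occur.
Servo loop unavailable [OR]: Servo drive is out=not, Brake chain unavailable=not, Main watchdog 2 is inoperative=not → no input occurs → does not occur.
Safety interlock 2 fails [OR]: Servo loop unavailable=not, B e-stop relay 2 fails=not, Aft motor 2 degraded=not → no input occurs → does not occur.
Robot arm uncommanded motion [OR]: Feedback branch unavailable=not, E-stop path fails=not, Safety interlock 2 fails=not → no input occurs → does not occur.

No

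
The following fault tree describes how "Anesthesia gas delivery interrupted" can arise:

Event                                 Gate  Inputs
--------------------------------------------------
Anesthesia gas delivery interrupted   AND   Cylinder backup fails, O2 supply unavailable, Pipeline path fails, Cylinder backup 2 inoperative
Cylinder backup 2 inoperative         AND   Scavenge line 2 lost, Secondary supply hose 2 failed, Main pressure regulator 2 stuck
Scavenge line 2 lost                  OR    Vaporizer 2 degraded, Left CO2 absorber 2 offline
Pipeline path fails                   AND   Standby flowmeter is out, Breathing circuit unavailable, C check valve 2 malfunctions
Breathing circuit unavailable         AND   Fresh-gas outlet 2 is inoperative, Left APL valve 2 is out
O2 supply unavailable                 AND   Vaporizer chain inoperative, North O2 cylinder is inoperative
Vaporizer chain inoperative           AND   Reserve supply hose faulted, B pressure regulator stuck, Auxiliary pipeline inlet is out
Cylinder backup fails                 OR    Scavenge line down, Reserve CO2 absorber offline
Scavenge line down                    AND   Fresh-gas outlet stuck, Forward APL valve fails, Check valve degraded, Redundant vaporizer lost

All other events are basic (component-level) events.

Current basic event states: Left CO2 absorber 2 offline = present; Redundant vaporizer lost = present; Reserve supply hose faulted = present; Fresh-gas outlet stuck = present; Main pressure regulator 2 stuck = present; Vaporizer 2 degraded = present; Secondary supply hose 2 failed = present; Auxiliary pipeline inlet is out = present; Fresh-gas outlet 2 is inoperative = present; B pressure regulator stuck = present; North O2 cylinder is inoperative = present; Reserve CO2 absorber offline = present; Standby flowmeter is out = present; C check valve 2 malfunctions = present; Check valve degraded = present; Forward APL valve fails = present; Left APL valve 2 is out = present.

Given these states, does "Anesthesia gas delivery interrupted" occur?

Scavenge line down [AND]: Fresh-gas outlet stuck=occurs, Forward APL valve fails=occurs, Check valve degraded=occurs, Redundant vaporizer lost=occurs → all inputs occur → occurs.
Cylinder backup fails [OR]: Scavenge line down=occurs, Reserve CO2 absorber offline=occurs → at least one input occurs → occurs.
Vaporizer chain inoperative [AND]: Reserve supply hose faulted=occurs, B pressure regulator stuck=occurs, Auxiliary pipeline inlet is out=occurs → all inputs occur → occurs.
O2 supply unavailable [AND]: Vaporizer chain inoperative=occurs, North O2 cylinder is inoperative=occurs → all inputs occur → occurs.
Breathing circuit unavailable [AND]: Fresh-gas outlet 2 is inoperative=occurs, Left APL valve 2 is out=occurs → all inputs occur → occurs.
Pipeline path fails [AND]: Standby flowmeter is out=occurs, Breathing circuit unavailable=occurs, C check valve 2 malfunctions=occurs → all inputs occur → occurs.
Scavenge line 2 lost [OR]: Vaporizer 2 degraded=occurs, Left CO2 absorber 2 offline=occurs → at least one input occurs → occurs.
Cylinder backup 2 inoperative [AND]: Scavenge line 2 lost=occurs, Secondary supply hose 2 failed=occurs, Main pressure regulator 2 stuck=occurs → all inputs occur → occurs.
Anesthesia gas delivery interrupted [AND]: Cylinder backup fails=occurs, O2 supply unavailable=occurs, Pipeline path fails=occurs, Cylinder backup 2 inoperative=occurs → all inputs occur → occurs.

Yes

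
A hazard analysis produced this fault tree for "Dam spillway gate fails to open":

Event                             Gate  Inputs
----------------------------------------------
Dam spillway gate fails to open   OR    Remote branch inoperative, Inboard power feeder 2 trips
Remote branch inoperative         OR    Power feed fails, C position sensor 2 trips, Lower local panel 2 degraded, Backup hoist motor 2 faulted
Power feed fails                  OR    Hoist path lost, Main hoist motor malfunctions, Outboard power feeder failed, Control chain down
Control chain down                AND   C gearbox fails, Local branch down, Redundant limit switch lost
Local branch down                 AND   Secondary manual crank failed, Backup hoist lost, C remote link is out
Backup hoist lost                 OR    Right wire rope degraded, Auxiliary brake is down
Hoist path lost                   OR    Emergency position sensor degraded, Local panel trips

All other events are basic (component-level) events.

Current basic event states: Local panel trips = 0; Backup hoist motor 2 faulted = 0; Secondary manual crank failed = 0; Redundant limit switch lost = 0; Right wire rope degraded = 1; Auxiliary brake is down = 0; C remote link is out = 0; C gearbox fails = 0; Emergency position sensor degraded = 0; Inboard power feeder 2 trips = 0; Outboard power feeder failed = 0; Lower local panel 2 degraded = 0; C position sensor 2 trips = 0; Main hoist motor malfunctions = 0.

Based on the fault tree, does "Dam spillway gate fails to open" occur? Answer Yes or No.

Hoist path lost [OR]: Emergency position sensor degraded=not, Local panel trips=not → no input occurs → does not occur.
Backup hoist lost [OR]: Right wire rope degraded=occurs, Auxiliary brake is down=not → at least one input occurs → occurs.
Local branch down [AND]: Secondary manual crank failed=not, Backup hoist lost=occurs, C remote link is out=not → not all inputs occur → does not occur.
Control chain down [AND]: C gearbox fails=not, Local branch down=not, Redundant limit switch lost=not → not all inputs occur → does not occur.
Power feed fails [OR]: Hoist path lost=not, Main hoist motor malfunctions=not, Outboard power feeder failed=not, Control chain down=not → no input occurs → does not occur.
Remote branch inoperative [OR]: Power feed fails=not, C position sensor 2 trips=not, Lower local panel 2 degraded=not, Backup hoist motor 2 faulted=not → no input occurs → does not occur.
Dam spillway gate fails to open [OR]: Remote branch inoperative=not, Inboard power feeder 2 trips=not → no input occurs → does not occur.

No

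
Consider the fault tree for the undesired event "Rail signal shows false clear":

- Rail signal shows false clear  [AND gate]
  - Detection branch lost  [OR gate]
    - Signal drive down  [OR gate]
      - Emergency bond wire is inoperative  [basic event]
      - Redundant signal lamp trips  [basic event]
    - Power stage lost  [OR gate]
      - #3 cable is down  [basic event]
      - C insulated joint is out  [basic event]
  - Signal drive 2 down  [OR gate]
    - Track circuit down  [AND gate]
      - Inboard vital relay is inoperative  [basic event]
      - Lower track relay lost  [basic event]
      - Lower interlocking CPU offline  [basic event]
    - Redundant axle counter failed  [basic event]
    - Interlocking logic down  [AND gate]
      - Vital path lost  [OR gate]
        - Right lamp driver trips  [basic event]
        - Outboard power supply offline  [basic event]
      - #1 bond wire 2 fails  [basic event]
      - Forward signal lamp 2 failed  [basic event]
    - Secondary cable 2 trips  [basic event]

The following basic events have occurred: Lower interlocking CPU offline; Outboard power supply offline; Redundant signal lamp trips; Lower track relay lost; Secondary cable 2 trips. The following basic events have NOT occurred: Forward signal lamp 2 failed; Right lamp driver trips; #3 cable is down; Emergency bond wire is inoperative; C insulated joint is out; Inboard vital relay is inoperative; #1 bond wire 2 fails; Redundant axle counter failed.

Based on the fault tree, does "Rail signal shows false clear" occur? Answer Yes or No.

Yes

Signal drive down [OR]: Emergency bond wire is inoperative=not, Redundant signal lamp trips=occurs → at least one input occurs → occurs.
Power stage lost [OR]: #3 cable is down=not, C insulated joint is out=not → no input occurs → does not occur.
Detection branch lost [OR]: Signal drive down=occurs, Power stage lost=not → at least one input occurs → occurs.
Track circuit down [AND]: Inboard vital relay is inoperative=not, Lower track relay lost=occurs, Lower interlocking CPU offline=occurs → not all inputs occur → does not occur.
Vital path lost [OR]: Right lamp driver trips=not, Outboard power supply offline=occurs → at least one input occurs → occurs.
Interlocking logic down [AND]: Vital path lost=occurs, #1 bond wire 2 fails=not, Forward signal lamp 2 failed=not → not all inputs occur → does not occur.
Signal drive 2 down [OR]: Track circuit down=not, Redundant axle counter failed=not, Interlocking logic down=not, Secondary cable 2 trips=occurs → at least one input occurs → occurs.
Rail signal shows false clear [AND]: Detection branch lost=occurs, Signal drive 2 down=occurs → all inputs occur → occurs.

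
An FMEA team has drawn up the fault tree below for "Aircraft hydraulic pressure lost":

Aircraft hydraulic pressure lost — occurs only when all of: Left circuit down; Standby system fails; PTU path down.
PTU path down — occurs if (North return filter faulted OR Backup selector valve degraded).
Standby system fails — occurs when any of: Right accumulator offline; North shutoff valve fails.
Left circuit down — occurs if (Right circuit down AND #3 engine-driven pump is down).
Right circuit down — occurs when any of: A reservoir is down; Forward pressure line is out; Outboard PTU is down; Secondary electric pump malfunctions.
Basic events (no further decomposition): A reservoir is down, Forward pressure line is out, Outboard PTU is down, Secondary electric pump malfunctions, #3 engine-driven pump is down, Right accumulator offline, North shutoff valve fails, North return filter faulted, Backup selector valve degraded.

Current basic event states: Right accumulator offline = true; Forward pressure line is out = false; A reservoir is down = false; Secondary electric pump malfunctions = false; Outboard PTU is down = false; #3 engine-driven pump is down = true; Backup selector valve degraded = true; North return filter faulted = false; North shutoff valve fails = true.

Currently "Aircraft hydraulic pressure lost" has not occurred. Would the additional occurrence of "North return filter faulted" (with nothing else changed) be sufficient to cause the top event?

Counterfactual: set "North return filter faulted" to occurred.
Right circuit down [OR]: A reservoir is down=not, Forward pressure line is out=not, Outboard PTU is down=not, Secondary electric pump malfunctions=not → no input occurs → does not occur.
Left circuit down [AND]: Right circuit down=not, #3 engine-driven pump is down=occurs → not all inputs occur → does not occur.
Standby system fails [OR]: Right accumulator offline=occurs, North shutoff valve fails=occurs → at least one input occurs → occurs.
PTU path down [OR]: North return filter faulted=occurs, Backup selector valve degraded=occurs → at least one input occurs → occurs.
Aircraft hydraulic pressure lost [AND]: Left circuit down=not, Standby system fails=occurs, PTU path down=occurs → not all inputs occur → does not occur.

No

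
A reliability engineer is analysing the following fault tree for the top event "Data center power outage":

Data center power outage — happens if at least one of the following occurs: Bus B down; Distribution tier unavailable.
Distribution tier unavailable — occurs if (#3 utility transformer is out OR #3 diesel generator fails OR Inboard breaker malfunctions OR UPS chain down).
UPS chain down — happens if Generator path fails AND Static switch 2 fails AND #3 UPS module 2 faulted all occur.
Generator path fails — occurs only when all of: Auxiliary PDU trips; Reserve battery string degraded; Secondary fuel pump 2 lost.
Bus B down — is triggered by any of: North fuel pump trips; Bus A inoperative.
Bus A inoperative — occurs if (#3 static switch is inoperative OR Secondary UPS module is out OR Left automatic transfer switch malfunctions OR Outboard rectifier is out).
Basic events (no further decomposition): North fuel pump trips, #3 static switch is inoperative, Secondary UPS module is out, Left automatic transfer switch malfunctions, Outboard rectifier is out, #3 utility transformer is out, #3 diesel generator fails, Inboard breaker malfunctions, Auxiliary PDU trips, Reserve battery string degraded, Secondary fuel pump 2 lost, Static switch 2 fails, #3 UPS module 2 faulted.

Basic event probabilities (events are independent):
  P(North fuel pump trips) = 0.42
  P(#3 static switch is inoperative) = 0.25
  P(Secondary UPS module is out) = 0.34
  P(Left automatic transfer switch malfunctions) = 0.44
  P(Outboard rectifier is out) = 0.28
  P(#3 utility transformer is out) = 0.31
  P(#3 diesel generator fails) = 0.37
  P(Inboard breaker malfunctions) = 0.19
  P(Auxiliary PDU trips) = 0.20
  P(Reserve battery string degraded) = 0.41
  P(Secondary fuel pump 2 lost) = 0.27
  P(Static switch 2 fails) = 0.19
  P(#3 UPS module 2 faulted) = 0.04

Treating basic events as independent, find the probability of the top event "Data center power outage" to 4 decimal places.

P(Bus A inoperative) [OR] = 1 − (1−0.25) × (1−0.34) × (1−0.44) × (1−0.28) = 0.800416
P(Bus B down) [OR] = 1 − (1−0.42) × (1−0.800416) = 0.884241
P(Generator path fails) [AND] = 0.20 × 0.41 × 0.27 = 0.022140
P(UPS chain down) [AND] = 0.022140 × 0.19 × 0.04 = 0.000168
P(Distribution tier unavailable) [OR] = 1 − (1−0.31) × (1−0.37) × (1−0.19) × (1−0.000168) = 0.647952
P(Data center power outage) [OR] = 1 − (1−0.884241) × (1−0.647952) = 0.959247
Rounded to 4 decimal places: P(Data center power outage) ≈ 0.9592.

0.9592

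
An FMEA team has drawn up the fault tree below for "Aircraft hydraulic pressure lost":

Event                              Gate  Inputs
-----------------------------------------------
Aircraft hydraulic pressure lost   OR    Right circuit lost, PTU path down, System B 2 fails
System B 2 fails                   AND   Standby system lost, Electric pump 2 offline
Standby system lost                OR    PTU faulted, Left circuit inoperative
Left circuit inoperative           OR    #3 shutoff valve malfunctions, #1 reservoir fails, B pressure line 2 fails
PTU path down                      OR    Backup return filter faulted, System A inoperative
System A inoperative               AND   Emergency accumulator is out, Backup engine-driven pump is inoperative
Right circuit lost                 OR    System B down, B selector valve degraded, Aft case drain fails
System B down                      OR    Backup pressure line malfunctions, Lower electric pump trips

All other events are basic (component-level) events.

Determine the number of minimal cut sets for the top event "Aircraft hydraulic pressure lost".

System B down [OR]: union of children's cut sets → 2 cut set(s).
Right circuit lost [OR]: union of children's cut sets → 4 cut set(s).
System A inoperative [AND]: one cut set from each child combined → 1 × 1 = 1 cut set(s).
PTU path down [OR]: union of children's cut sets → 2 cut set(s).
Left circuit inoperative [OR]: union of children's cut sets → 3 cut set(s).
Standby system lost [OR]: union of children's cut sets → 4 cut set(s).
System B 2 fails [AND]: one cut set from each child combined → 4 × 1 = 4 cut set(s).
Aircraft hydraulic pressure lost [OR]: union of children's cut sets → 10 cut set(s).
Minimal cut sets: {Backup pressure line malfunctions}; {Lower electric pump trips}; {B selector valve degraded}; {Aft case drain fails}; {Backup return filter faulted}; {Backup engine-driven pump is inoperative, Emergency accumulator is out}; {Electric pump 2 offline, PTU faulted}; {#3 shutoff valve malfunctions, Electric pump 2 offline}; {#1 reservoir fails, Electric pump 2 offline}; {B pressure line 2 fails, Electric pump 2 offline}.

10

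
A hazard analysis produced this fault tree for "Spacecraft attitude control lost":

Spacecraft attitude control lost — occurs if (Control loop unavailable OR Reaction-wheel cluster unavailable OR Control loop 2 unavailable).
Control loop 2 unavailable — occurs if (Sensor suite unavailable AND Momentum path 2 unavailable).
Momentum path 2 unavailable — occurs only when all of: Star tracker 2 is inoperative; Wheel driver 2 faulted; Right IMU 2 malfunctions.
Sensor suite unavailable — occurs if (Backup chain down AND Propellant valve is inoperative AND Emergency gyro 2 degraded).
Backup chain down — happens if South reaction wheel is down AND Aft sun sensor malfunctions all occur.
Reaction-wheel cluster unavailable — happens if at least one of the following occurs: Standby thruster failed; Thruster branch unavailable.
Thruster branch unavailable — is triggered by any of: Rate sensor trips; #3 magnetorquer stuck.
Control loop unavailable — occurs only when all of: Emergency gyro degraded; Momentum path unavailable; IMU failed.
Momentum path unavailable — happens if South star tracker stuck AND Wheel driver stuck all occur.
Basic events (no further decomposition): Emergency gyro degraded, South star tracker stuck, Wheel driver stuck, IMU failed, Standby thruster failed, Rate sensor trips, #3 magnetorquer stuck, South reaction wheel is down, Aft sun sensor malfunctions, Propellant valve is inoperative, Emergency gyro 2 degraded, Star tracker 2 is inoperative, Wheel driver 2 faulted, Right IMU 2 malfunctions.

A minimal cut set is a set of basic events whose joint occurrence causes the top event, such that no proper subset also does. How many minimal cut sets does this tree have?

Momentum path unavailable [AND]: one cut set from each child combined → 1 × 1 = 1 cut set(s).
Control loop unavailable [AND]: one cut set from each child combined → 1 × 1 × 1 = 1 cut set(s).
Thruster branch unavailable [OR]: union of children's cut sets → 2 cut set(s).
Reaction-wheel cluster unavailable [OR]: union of children's cut sets → 3 cut set(s).
Backup chain down [AND]: one cut set from each child combined → 1 × 1 = 1 cut set(s).
Sensor suite unavailable [AND]: one cut set from each child combined → 1 × 1 × 1 = 1 cut set(s).
Momentum path 2 unavailable [AND]: one cut set from each child combined → 1 × 1 × 1 = 1 cut set(s).
Control loop 2 unavailable [AND]: one cut set from each child combined → 1 × 1 = 1 cut set(s).
Spacecraft attitude control lost [OR]: union of children's cut sets → 5 cut set(s).
Minimal cut sets: {Emergency gyro degraded, IMU failed, South star tracker stuck, Wheel driver stuck}; {Standby thruster failed}; {Rate sensor trips}; {#3 magnetorquer stuck}; {Aft sun sensor malfunctions, Emergency gyro 2 degraded, Propellant valve is inoperative, Right IMU 2 malfunctions, South reaction wheel is down, Star tracker 2 is inoperative, Wheel driver 2 faulted}.

5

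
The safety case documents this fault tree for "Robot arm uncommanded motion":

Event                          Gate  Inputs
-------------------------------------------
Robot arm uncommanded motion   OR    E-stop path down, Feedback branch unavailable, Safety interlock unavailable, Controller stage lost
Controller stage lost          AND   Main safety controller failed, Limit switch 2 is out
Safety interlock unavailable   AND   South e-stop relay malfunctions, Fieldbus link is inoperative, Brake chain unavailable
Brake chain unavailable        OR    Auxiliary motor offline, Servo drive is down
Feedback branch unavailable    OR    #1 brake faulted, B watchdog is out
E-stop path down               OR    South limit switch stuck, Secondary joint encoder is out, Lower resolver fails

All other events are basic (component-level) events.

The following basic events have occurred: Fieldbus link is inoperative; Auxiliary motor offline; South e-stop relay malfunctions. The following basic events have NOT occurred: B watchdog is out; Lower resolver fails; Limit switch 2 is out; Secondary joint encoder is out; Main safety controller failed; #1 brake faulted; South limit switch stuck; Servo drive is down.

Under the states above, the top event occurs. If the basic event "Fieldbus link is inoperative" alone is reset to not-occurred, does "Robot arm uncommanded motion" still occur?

No

Counterfactual: set "Fieldbus link is inoperative" to not occurred.
E-stop path down [OR]: South limit switch stuck=not, Secondary joint encoder is out=not, Lower resolver fails=not → no input occurs → does not occur.
Feedback branch unavailable [OR]: #1 brake faulted=not, B watchdog is out=not → no input occurs → does not occur.
Brake chain unavailable [OR]: Auxiliary motor offline=occurs, Servo drive is down=not → at least one input occurs → occurs.
Safety interlock unavailable [AND]: South e-stop relay malfunctions=occurs, Fieldbus link is inoperative=not, Brake chain unavailable=occurs → not all inputs occur → does not occur.
Controller stage lost [AND]: Main safety controller failed=not, Limit switch 2 is out=not → not all inputs occur → does not occur.
Robot arm uncommanded motion [OR]: E-stop path down=not, Feedback branch unavailable=not, Safety interlock unavailable=not, Controller stage lost=not → no input occurs → does not occur.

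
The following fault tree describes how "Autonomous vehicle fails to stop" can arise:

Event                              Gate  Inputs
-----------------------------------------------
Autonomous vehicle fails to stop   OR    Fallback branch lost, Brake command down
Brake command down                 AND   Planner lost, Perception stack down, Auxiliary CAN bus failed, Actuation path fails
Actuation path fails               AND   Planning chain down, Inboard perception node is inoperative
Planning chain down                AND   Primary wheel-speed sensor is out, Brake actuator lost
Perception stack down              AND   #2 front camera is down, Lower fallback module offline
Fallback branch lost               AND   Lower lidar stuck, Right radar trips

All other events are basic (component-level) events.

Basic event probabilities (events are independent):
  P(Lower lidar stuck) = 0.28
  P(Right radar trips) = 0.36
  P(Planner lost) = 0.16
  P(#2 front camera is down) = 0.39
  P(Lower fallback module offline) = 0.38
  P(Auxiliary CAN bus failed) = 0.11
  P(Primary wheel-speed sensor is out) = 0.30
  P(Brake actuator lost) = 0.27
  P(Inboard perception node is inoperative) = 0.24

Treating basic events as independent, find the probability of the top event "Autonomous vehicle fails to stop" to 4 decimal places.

0.1008

P(Fallback branch lost) [AND] = 0.28 × 0.36 = 0.100800
P(Perception stack down) [AND] = 0.39 × 0.38 = 0.148200
P(Planning chain down) [AND] = 0.30 × 0.27 = 0.081000
P(Actuation path fails) [AND] = 0.081000 × 0.24 = 0.019440
P(Brake command down) [AND] = 0.16 × 0.148200 × 0.11 × 0.019440 = 0.000051
P(Autonomous vehicle fails to stop) [OR] = 1 − (1−0.100800) × (1−0.000051) = 0.100846
Rounded to 4 decimal places: P(Autonomous vehicle fails to stop) ≈ 0.1008.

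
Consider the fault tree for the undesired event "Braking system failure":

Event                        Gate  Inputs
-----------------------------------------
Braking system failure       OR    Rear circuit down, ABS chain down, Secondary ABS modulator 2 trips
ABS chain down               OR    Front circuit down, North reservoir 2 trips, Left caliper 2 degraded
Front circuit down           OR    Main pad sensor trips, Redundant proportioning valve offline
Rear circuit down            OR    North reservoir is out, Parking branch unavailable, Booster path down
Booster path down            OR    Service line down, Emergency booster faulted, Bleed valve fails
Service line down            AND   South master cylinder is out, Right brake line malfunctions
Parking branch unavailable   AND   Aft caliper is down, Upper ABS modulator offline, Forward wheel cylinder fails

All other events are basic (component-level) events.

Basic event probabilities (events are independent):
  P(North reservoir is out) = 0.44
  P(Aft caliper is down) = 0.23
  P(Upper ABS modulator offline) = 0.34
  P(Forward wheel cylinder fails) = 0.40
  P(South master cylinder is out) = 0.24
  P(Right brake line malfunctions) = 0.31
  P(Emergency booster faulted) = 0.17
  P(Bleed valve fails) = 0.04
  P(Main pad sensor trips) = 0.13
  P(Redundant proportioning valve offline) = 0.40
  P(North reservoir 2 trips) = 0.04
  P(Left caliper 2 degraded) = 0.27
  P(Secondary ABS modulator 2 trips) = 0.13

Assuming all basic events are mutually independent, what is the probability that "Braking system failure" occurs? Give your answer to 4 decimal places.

P(Parking branch unavailable) [AND] = 0.23 × 0.34 × 0.40 = 0.031280
P(Service line down) [AND] = 0.24 × 0.31 = 0.074400
P(Booster path down) [OR] = 1 − (1−0.074400) × (1−0.17) × (1−0.04) = 0.262482
P(Rear circuit down) [OR] = 1 − (1−0.44) × (1−0.031280) × (1−0.262482) = 0.599909
P(Front circuit down) [OR] = 1 − (1−0.13) × (1−0.40) = 0.478000
P(ABS chain down) [OR] = 1 − (1−0.478000) × (1−0.04) × (1−0.27) = 0.634182
P(Braking system failure) [OR] = 1 − (1−0.599909) × (1−0.634182) × (1−0.13) = 0.872666
Rounded to 4 decimal places: P(Braking system failure) ≈ 0.8727.

0.8727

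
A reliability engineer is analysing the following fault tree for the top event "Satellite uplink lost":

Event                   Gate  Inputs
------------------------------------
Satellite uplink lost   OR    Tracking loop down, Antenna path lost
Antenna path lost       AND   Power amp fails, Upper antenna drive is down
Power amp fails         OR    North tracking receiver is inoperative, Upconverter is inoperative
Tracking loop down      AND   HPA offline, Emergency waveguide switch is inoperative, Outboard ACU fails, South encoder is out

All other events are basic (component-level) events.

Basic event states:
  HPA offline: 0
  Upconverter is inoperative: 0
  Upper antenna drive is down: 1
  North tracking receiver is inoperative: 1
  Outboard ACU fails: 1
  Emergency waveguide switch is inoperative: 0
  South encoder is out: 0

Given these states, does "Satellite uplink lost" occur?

Yes

Tracking loop down [AND]: HPA offline=not, Emergency waveguide switch is inoperative=not, Outboard ACU fails=occurs, South encoder is out=not → not all inputs occur → does not occur.
Power amp fails [OR]: North tracking receiver is inoperative=occurs, Upconverter is inoperative=not → at least one input occurs → occurs.
Antenna path lost [AND]: Power amp fails=occurs, Upper antenna drive is down=occurs → all inputs occur → occurs.
Satellite uplink lost [OR]: Tracking loop down=not, Antenna path lost=occurs → at least one input occurs → occurs.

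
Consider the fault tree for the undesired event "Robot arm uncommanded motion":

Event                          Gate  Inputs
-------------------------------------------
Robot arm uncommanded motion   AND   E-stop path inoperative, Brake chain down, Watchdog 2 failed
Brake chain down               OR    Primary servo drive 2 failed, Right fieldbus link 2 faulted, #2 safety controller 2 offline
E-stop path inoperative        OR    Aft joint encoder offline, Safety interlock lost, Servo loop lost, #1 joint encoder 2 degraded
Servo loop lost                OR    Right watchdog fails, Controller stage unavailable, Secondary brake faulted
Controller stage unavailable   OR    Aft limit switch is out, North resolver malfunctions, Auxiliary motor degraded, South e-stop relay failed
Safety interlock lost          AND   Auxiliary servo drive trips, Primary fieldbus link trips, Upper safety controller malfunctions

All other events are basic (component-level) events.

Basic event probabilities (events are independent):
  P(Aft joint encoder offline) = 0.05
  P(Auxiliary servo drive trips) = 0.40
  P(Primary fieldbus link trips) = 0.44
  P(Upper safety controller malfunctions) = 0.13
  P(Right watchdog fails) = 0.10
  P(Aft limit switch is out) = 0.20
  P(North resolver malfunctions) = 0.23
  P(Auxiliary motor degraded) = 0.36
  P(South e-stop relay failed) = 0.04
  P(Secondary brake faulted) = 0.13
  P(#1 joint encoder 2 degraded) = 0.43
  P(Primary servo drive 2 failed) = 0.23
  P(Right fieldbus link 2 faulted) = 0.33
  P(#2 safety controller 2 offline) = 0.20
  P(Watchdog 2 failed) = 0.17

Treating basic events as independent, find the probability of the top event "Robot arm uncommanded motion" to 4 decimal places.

P(Safety interlock lost) [AND] = 0.40 × 0.44 × 0.13 = 0.022880
P(Controller stage unavailable) [OR] = 1 − (1−0.20) × (1−0.23) × (1−0.36) × (1−0.04) = 0.621530
P(Servo loop lost) [OR] = 1 − (1−0.10) × (1−0.621530) × (1−0.13) = 0.703658
P(E-stop path inoperative) [OR] = 1 − (1−0.05) × (1−0.022880) × (1−0.703658) × (1−0.43) = 0.843202
P(Brake chain down) [OR] = 1 − (1−0.23) × (1−0.33) × (1−0.20) = 0.587280
P(Robot arm uncommanded motion) [AND] = 0.843202 × 0.587280 × 0.17 = 0.084183
Rounded to 4 decimal places: P(Robot arm uncommanded motion) ≈ 0.0842.

0.0842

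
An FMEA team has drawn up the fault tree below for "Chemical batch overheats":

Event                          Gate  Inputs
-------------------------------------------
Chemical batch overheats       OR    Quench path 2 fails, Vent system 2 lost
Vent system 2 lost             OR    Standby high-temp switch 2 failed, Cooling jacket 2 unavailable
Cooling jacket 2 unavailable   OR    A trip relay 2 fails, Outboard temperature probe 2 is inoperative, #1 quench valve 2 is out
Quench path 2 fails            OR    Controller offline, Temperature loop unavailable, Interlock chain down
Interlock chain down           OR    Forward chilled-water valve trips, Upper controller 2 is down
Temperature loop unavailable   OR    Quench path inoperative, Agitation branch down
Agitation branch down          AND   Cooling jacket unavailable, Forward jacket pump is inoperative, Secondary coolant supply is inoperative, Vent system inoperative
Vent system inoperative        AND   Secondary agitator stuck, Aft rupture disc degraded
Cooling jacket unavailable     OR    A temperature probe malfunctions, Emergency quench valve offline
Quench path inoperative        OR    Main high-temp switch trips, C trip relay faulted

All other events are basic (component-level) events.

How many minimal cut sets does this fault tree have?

11

Quench path inoperative [OR]: union of children's cut sets → 2 cut set(s).
Cooling jacket unavailable [OR]: union of children's cut sets → 2 cut set(s).
Vent system inoperative [AND]: one cut set from each child combined → 1 × 1 = 1 cut set(s).
Agitation branch down [AND]: one cut set from each child combined → 2 × 1 × 1 × 1 = 2 cut set(s).
Temperature loop unavailable [OR]: union of children's cut sets → 4 cut set(s).
Interlock chain down [OR]: union of children's cut sets → 2 cut set(s).
Quench path 2 fails [OR]: union of children's cut sets → 7 cut set(s).
Cooling jacket 2 unavailable [OR]: union of children's cut sets → 3 cut set(s).
Vent system 2 lost [OR]: union of children's cut sets → 4 cut set(s).
Chemical batch overheats [OR]: union of children's cut sets → 11 cut set(s).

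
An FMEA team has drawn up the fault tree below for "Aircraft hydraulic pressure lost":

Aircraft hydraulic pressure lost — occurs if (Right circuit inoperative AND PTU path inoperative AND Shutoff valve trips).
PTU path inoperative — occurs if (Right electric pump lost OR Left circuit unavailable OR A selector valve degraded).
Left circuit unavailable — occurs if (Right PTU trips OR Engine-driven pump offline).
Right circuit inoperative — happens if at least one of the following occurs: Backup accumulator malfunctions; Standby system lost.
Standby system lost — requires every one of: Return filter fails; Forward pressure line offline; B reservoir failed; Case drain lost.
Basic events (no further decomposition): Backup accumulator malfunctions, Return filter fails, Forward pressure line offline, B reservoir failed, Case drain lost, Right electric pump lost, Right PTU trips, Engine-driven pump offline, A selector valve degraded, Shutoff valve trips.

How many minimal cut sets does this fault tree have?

Standby system lost [AND]: one cut set from each child combined → 1 × 1 × 1 × 1 = 1 cut set(s).
Right circuit inoperative [OR]: union of children's cut sets → 2 cut set(s).
Left circuit unavailable [OR]: union of children's cut sets → 2 cut set(s).
PTU path inoperative [OR]: union of children's cut sets → 4 cut set(s).
Aircraft hydraulic pressure lost [AND]: one cut set from each child combined → 2 × 4 × 1 = 8 cut set(s).
Minimal cut sets: {Backup accumulator malfunctions, Right electric pump lost, Shutoff valve trips}; {Backup accumulator malfunctions, Right PTU trips, Shutoff valve trips}; {Backup accumulator malfunctions, Engine-driven pump offline, Shutoff valve trips}; {A selector valve degraded, Backup accumulator malfunctions, Shutoff valve trips}; {B reservoir failed, Case drain lost, Forward pressure line offline, Return filter fails, Right electric pump lost, Shutoff valve trips}; {B reservoir failed, Case drain lost, Forward pressure line offline, Return filter fails, Right PTU trips, Shutoff valve trips}; {B reservoir failed, Case drain lost, Engine-driven pump offline, Forward pressure line offline, Return filter fails, Shutoff valve trips}; {A selector valve degraded, B reservoir failed, Case drain lost, Forward pressure line offline, Return filter fails, Shutoff valve trips}.

8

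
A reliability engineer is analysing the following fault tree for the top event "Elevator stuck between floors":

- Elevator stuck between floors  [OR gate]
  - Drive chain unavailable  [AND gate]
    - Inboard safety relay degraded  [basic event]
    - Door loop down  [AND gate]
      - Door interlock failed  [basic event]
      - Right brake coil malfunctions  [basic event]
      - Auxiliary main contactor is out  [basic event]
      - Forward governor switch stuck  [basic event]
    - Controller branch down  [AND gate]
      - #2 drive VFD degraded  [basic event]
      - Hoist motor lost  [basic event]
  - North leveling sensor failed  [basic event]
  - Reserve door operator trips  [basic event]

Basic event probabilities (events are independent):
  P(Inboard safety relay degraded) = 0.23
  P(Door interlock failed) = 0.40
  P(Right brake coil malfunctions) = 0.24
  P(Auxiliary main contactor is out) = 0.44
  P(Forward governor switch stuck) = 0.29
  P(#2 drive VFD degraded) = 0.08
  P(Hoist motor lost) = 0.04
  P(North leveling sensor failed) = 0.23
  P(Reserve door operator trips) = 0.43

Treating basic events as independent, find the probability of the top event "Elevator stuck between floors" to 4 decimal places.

0.5611

P(Door loop down) [AND] = 0.40 × 0.24 × 0.44 × 0.29 = 0.012250
P(Controller branch down) [AND] = 0.08 × 0.04 = 0.003200
P(Drive chain unavailable) [AND] = 0.23 × 0.012250 × 0.003200 = 0.000009
P(Elevator stuck between floors) [OR] = 1 − (1−0.000009) × (1−0.23) × (1−0.43) = 0.561104
Rounded to 4 decimal places: P(Elevator stuck between floors) ≈ 0.5611.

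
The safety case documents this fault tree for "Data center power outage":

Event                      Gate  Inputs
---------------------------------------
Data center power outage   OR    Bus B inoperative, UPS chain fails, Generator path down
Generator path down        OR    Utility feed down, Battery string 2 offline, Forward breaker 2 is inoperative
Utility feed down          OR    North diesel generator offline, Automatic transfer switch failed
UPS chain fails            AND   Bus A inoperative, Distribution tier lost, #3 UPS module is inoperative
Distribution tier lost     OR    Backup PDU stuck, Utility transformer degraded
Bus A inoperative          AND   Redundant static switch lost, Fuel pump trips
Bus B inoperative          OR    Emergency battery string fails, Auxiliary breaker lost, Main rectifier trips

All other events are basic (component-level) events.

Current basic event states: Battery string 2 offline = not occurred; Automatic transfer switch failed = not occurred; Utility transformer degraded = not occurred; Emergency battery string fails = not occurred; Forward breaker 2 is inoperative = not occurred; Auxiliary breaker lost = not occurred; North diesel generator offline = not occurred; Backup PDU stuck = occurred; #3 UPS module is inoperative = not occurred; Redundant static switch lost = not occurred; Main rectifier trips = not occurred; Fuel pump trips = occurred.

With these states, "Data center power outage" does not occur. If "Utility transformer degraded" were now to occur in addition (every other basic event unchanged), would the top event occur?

No

Counterfactual: set "Utility transformer degraded" to occurred.
Bus B inoperative [OR]: Emergency battery string fails=not, Auxiliary breaker lost=not, Main rectifier trips=not → no input occurs → does not occur.
Bus A inoperative [AND]: Redundant static switch lost=not, Fuel pump trips=occurs → not all inputs occur → does not occur.
Distribution tier lost [OR]: Backup PDU stuck=occurs, Utility transformer degraded=occurs → at least one input occurs → occurs.
UPS chain fails [AND]: Bus A inoperative=not, Distribution tier lost=occurs, #3 UPS module is inoperative=not → not all inputs occur → does not occur.
Utility feed down [OR]: North diesel generator offline=not, Automatic transfer switch failed=not → no input occurs → does not occur.
Generator path down [OR]: Utility feed down=not, Battery string 2 offline=not, Forward breaker 2 is inoperative=not → no input occurs → does not occur.
Data center power outage [OR]: Bus B inoperative=not, UPS chain fails=not, Generator path down=not → no input occurs → does not occur.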